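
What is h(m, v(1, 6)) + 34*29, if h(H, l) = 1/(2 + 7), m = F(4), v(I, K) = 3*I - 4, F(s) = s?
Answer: 8875/9 ≈ 986.11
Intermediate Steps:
v(I, K) = -4 + 3*I
m = 4
h(H, l) = 1/9
h(m, v(1, 6)) + 34*29 = 1/9 + 34*29 = 1/9 + 986 = 8875/9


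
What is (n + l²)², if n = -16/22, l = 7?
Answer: 281961/121 ≈ 2330.3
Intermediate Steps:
n = -8/11 (n = -16*1/22 = -8/11 ≈ -0.72727)
(n + l²)² = (-8/11 + 7²)² = (-8/11 + 49)² = (531/11)² = 281961/121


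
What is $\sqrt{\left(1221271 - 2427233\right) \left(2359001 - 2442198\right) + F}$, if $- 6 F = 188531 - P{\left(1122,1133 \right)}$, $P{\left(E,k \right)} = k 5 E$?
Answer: $\frac{\sqrt{3612004144098}}{6} \approx 3.1675 \cdot 10^{5}$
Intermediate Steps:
$P{\left(E,k \right)} = 5 E k$ ($P{\left(E,k \right)} = 5 k E = 5 E k$)
$F = \frac{6167599}{6}$ ($F = - \frac{188531 - 5 \cdot 1122 \cdot 1133}{6} = - \frac{188531 - 6356130}{6} = \left(- \frac{1}{6}\right) \left(-6167599\right) = \frac{6167599}{6} \approx 1.0279 \cdot 10^{6}$)
$\sqrt{\left(1221271 - 2427233\right) \left(2359001 - 2442198\right) + F} = \sqrt{\left(1221271 - 2427233\right) \left(2359001 - 2442198\right) + \frac{6167599}{6}} = \sqrt{\left(-1205962\right) \left(-83197\right) + \frac{6167599}{6}} = \sqrt{100332420514 + \frac{6167599}{6}} = \sqrt{\frac{602000690683}{6}} = \frac{\sqrt{3612004144098}}{6}$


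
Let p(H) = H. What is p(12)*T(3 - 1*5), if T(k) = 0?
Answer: 0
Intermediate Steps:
p(12)*T(3 - 1*5) = 12*0 = 0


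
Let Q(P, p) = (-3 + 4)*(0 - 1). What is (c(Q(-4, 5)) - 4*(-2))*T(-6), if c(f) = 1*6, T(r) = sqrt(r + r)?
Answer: 28*I*sqrt(3) ≈ 48.497*I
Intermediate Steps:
T(r) = sqrt(2)*sqrt(r) (T(r) = sqrt(2*r) = sqrt(2)*sqrt(r))
Q(P, p) = -1 (Q(P, p) = 1*(-1) = -1)
c(f) = 6
(c(Q(-4, 5)) - 4*(-2))*T(-6) = (6 - 4*(-2))*(sqrt(2)*sqrt(-6)) = (6 + 8)*(sqrt(2)*(I*sqrt(6))) = 14*(2*I*sqrt(3)) = 28*I*sqrt(3)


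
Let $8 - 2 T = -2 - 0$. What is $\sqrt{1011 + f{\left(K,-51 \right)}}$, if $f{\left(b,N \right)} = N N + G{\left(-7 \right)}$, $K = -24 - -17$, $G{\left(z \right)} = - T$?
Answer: $\sqrt{3607} \approx 60.058$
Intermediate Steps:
$T = 5$ ($T = 4 - \frac{-2 - 0}{2} = 4 - \frac{-2 + 0}{2} = 4 - -1 = 4 + 1 = 5$)
$G{\left(z \right)} = -5$ ($G{\left(z \right)} = \left(-1\right) 5 = -5$)
$K = -7$ ($K = -24 + 17 = -7$)
$f{\left(b,N \right)} = -5 + N^{2}$ ($f{\left(b,N \right)} = N N - 5 = N^{2} - 5 = -5 + N^{2}$)
$\sqrt{1011 + f{\left(K,-51 \right)}} = \sqrt{1011 - \left(5 - \left(-51\right)^{2}\right)} = \sqrt{1011 + \left(-5 + 2601\right)} = \sqrt{1011 + 2596} = \sqrt{3607}$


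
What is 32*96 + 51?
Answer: 3123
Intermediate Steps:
32*96 + 51 = 3072 + 51 = 3123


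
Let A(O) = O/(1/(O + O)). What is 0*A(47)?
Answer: 0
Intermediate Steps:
A(O) = 2*O² (A(O) = O/(1/(2*O)) = O/((1/(2*O))) = O*(2*O) = 2*O²)
0*A(47) = 0*(2*47²) = 0*(2*2209) = 0*4418 = 0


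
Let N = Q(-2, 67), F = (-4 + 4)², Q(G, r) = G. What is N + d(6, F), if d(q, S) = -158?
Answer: -160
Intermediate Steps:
F = 0 (F = 0² = 0)
N = -2
N + d(6, F) = -2 - 158 = -160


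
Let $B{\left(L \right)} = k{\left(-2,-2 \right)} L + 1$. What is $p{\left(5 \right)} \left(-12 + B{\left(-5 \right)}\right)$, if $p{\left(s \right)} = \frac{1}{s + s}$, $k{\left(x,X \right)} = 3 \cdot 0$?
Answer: $- \frac{11}{10} \approx -1.1$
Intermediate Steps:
$k{\left(x,X \right)} = 0$
$p{\left(s \right)} = \frac{1}{2 s}$
$B{\left(L \right)} = 1$ ($B{\left(L \right)} = 0 L + 1 = 0 + 1 = 1$)
$p{\left(5 \right)} \left(-12 + B{\left(-5 \right)}\right) = \frac{1}{2 \cdot 5} \left(-12 + 1\right) = \frac{1}{2} \cdot \frac{1}{5} \left(-11\right) = \frac{1}{10} \left(-11\right) = - \frac{11}{10}$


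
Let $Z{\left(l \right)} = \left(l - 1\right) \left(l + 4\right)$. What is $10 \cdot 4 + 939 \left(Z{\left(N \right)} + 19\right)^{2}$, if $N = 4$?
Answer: $1736251$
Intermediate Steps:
$Z{\left(l \right)} = \left(-1 + l\right) \left(4 + l\right)$
$10 \cdot 4 + 939 \left(Z{\left(N \right)} + 19\right)^{2} = 10 \cdot 4 + 939 \left(\left(-4 + 4^{2} + 3 \cdot 4\right) + 19\right)^{2} = 40 + 939 \left(\left(-4 + 16 + 12\right) + 19\right)^{2} = 40 + 939 \left(24 + 19\right)^{2} = 40 + 939 \cdot 43^{2} = 40 + 939 \cdot 1849 = 40 + 1736211 = 1736251$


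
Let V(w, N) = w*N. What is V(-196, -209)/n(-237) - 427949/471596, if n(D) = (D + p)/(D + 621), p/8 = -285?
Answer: -2473121742843/395669044 ≈ -6250.5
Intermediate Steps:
p = -2280 (p = 8*(-285) = -2280)
n(D) = (-2280 + D)/(621 + D) (n(D) = (D - 2280)/(D + 621) = (-2280 + D)/(621 + D))
V(w, N) = N*w
V(-196, -209)/n(-237) - 427949/471596 = (-209*(-196))/(((-2280 - 237)/(621 - 237))) - 427949/471596 = 40964/((-2517/384)) - 427949*1/471596 = 40964/(((1/384)*(-2517))) - 427949/471596 = 40964/(-839/128) - 427949/471596 = 40964*(-128/839) - 427949/471596 = -5243392/839 - 427949/471596 = -2473121742843/395669044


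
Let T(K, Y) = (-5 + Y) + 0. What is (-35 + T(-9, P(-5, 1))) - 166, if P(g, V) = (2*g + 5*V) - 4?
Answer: -215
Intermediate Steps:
P(g, V) = -4 + 2*g + 5*V
T(K, Y) = -5 + Y
(-35 + T(-9, P(-5, 1))) - 166 = (-35 + (-5 + (-4 + 2*(-5) + 5*1))) - 166 = (-35 + (-5 + (-4 - 10 + 5))) - 166 = (-35 + (-5 - 9)) - 166 = (-35 - 14) - 166 = -49 - 166 = -215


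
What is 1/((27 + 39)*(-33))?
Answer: -1/2178 ≈ -0.00045914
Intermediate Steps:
1/((27 + 39)*(-33)) = 1/(66*(-33)) = 1/(-2178) = -1/2178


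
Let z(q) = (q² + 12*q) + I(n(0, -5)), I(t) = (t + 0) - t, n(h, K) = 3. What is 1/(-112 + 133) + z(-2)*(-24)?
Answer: 10081/21 ≈ 480.05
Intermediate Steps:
I(t) = 0 (I(t) = t - t = 0)
z(q) = q² + 12*q (z(q) = (q² + 12*q) + 0 = q² + 12*q)
1/(-112 + 133) + z(-2)*(-24) = 1/(-112 + 133) - 2*(12 - 2)*(-24) = 1/21 - 2*10*(-24) = 1/21 - 20*(-24) = 1/21 + 480 = 10081/21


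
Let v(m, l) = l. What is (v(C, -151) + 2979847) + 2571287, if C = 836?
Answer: 5550983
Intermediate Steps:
(v(C, -151) + 2979847) + 2571287 = (-151 + 2979847) + 2571287 = 2979696 + 2571287 = 5550983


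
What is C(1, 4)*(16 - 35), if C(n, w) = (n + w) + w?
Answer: -171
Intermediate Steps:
C(n, w) = n + 2*w
C(1, 4)*(16 - 35) = (1 + 2*4)*(16 - 35) = (1 + 8)*(-19) = 9*(-19) = -171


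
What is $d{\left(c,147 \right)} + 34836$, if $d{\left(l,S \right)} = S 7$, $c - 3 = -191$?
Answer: $35865$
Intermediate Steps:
$c = -188$ ($c = 3 - 191 = -188$)
$d{\left(l,S \right)} = 7 S$
$d{\left(c,147 \right)} + 34836 = 7 \cdot 147 + 34836 = 1029 + 34836 = 35865$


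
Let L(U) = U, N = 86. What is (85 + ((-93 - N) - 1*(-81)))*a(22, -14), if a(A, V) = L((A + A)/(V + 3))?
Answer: 52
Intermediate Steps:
a(A, V) = 2*A/(3 + V) (a(A, V) = (A + A)/(V + 3) = (2*A)/(3 + V) = 2*A/(3 + V))
(85 + ((-93 - N) - 1*(-81)))*a(22, -14) = (85 + ((-93 - 1*86) - 1*(-81)))*(2*22/(3 - 14)) = (85 + ((-93 - 86) + 81))*(2*22/(-11)) = (85 + (-179 + 81))*(2*22*(-1/11)) = (85 - 98)*(-4) = -13*(-4) = 52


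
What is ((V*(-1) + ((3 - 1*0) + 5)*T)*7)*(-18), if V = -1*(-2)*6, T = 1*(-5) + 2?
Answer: 4536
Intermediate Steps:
T = -3 (T = -5 + 2 = -3)
V = 12 (V = 2*6 = 12)
((V*(-1) + ((3 - 1*0) + 5)*T)*7)*(-18) = ((12*(-1) + ((3 - 1*0) + 5)*(-3))*7)*(-18) = ((-12 + ((3 + 0) + 5)*(-3))*7)*(-18) = ((-12 + (3 + 5)*(-3))*7)*(-18) = ((-12 + 8*(-3))*7)*(-18) = ((-12 - 24)*7)*(-18) = -36*7*(-18) = -252*(-18) = 4536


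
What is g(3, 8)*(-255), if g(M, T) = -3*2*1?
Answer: 1530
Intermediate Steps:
g(M, T) = -6 (g(M, T) = -6*1 = -6)
g(3, 8)*(-255) = -6*(-255) = 1530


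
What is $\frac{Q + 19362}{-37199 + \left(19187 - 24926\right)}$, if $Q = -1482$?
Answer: $- \frac{8940}{21469} \approx -0.41641$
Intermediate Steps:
$\frac{Q + 19362}{-37199 + \left(19187 - 24926\right)} = \frac{-1482 + 19362}{-37199 + \left(19187 - 24926\right)} = \frac{17880}{-37199 - 5739} = \frac{17880}{-42938} = 17880 \left(- \frac{1}{42938}\right) = - \frac{8940}{21469}$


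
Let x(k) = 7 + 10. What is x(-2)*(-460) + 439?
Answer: -7381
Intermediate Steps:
x(k) = 17
x(-2)*(-460) + 439 = 17*(-460) + 439 = -7820 + 439 = -7381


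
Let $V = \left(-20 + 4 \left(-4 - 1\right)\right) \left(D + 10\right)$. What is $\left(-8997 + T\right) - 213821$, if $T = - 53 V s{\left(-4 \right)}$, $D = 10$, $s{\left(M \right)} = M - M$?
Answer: $-222818$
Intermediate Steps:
$s{\left(M \right)} = 0$
$V = -800$ ($V = \left(-20 + 4 \left(-4 - 1\right)\right) \left(10 + 10\right) = \left(-20 + 4 \left(-5\right)\right) 20 = \left(-20 - 20\right) 20 = \left(-40\right) 20 = -800$)
$T = 0$ ($T = \left(-53\right) \left(-800\right) 0 = 42400 \cdot 0 = 0$)
$\left(-8997 + T\right) - 213821 = \left(-8997 + 0\right) - 213821 = -8997 - 213821 = -222818$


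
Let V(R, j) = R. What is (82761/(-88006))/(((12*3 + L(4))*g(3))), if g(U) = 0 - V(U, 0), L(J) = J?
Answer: 27587/3520240 ≈ 0.0078367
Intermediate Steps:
g(U) = -U (g(U) = 0 - U = -U)
(82761/(-88006))/(((12*3 + L(4))*g(3))) = (82761/(-88006))/(((12*3 + 4)*(-1*3))) = (82761*(-1/88006))/(((36 + 4)*(-3))) = -82761/(88006*(40*(-3))) = -82761/88006/(-120) = -82761/88006*(-1/120) = 27587/3520240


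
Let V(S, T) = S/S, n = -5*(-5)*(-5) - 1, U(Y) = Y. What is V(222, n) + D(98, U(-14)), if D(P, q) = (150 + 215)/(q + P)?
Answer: 449/84 ≈ 5.3452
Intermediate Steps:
D(P, q) = 365/(P + q)
n = -126 (n = 25*(-5) - 1 = -125 - 1 = -126)
V(S, T) = 1
V(222, n) + D(98, U(-14)) = 1 + 365/(98 - 14) = 1 + 365/84 = 449/84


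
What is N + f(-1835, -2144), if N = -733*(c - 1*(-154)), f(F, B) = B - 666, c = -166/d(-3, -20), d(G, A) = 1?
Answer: 5986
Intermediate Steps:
c = -166 (c = -166/1 = -166*1 = -166)
f(F, B) = -666 + B
N = 8796 (N = -733*(-166 - 1*(-154)) = -733*(-166 + 154) = -733*(-12) = 8796)
N + f(-1835, -2144) = 8796 + (-666 - 2144) = 8796 - 2810 = 5986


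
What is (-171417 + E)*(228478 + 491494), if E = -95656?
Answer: -192285081956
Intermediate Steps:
(-171417 + E)*(228478 + 491494) = (-171417 - 95656)*(228478 + 491494) = -267073*719972 = -192285081956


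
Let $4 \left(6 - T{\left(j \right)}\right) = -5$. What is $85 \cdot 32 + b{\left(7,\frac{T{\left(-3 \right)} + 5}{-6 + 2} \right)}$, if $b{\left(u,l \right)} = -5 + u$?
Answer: $2722$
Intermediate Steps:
$T{\left(j \right)} = \frac{29}{4}$ ($T{\left(j \right)} = 6 - - \frac{5}{4} = 6 + \frac{5}{4} = \frac{29}{4}$)
$85 \cdot 32 + b{\left(7,\frac{T{\left(-3 \right)} + 5}{-6 + 2} \right)} = 85 \cdot 32 + \left(-5 + 7\right) = 2720 + 2 = 2722$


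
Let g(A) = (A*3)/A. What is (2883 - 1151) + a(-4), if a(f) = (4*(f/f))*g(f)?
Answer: 1744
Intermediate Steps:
g(A) = 3 (g(A) = (3*A)/A = 3)
a(f) = 12 (a(f) = (4*(f/f))*3 = (4*1)*3 = 4*3 = 12)
(2883 - 1151) + a(-4) = (2883 - 1151) + 12 = 1732 + 12 = 1744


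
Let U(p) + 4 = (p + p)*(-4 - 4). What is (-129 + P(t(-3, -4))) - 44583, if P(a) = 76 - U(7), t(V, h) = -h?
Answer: -44520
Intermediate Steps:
U(p) = -4 - 16*p (U(p) = -4 + (p + p)*(-4 - 4) = -4 + (2*p)*(-8) = -4 - 16*p)
P(a) = 192 (P(a) = 76 - (-4 - 16*7) = 76 - (-4 - 112) = 76 - 1*(-116) = 76 + 116 = 192)
(-129 + P(t(-3, -4))) - 44583 = (-129 + 192) - 44583 = 63 - 44583 = -44520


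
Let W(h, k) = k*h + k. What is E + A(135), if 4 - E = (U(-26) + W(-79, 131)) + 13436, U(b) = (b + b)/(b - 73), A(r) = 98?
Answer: -308536/99 ≈ -3116.5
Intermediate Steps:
W(h, k) = k + h*k (W(h, k) = h*k + k = k + h*k)
U(b) = 2*b/(-73 + b) (U(b) = (2*b)/(-73 + b) = 2*b/(-73 + b))
E = -318238/99 (E = 4 - ((2*(-26)/(-73 - 26) + 131*(1 - 79)) + 13436) = 4 - ((2*(-26)/(-99) + 131*(-78)) + 13436) = 4 - ((2*(-26)*(-1/99) - 10218) + 13436) = 4 - ((52/99 - 10218) + 13436) = 4 - (-1011530/99 + 13436) = 4 - 1*318634/99 = 4 - 318634/99 = -318238/99 ≈ -3214.5)
E + A(135) = -318238/99 + 98 = -308536/99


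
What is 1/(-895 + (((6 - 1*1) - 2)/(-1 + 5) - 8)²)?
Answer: -16/13479 ≈ -0.0011870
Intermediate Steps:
1/(-895 + (((6 - 1*1) - 2)/(-1 + 5) - 8)²) = 1/(-895 + (((6 - 1) - 2)/4 - 8)²) = 1/(-895 + ((5 - 2)*(¼) - 8)²) = 1/(-895 + (3*(¼) - 8)²) = 1/(-895 + (¾ - 8)²) = 1/(-895 + (-29/4)²) = 1/(-895 + 841/16) = 1/(-13479/16) = -16/13479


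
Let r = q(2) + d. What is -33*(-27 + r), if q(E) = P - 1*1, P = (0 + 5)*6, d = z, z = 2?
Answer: -132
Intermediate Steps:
d = 2
P = 30 (P = 5*6 = 30)
q(E) = 29 (q(E) = 30 - 1*1 = 30 - 1 = 29)
r = 31 (r = 29 + 2 = 31)
-33*(-27 + r) = -33*(-27 + 31) = -33*4 = -132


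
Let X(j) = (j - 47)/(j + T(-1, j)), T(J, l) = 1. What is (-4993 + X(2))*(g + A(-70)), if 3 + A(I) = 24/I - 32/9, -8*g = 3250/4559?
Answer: 50253656156/1436085 ≈ 34994.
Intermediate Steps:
g = -1625/18236 (g = -1625/(4*4559) = -1/8*3250/4559 = -1625/18236 ≈ -0.089109)
X(j) = (-47 + j)/(1 + j) (X(j) = (j - 47)/(j + 1) = (-47 + j)/(1 + j))
A(I) = -59/9 + 24/I (A(I) = -3 + (24/I - 32/9) = -3 + (-32/9 + 24/I) = -59/9 + 24/I)
(-4993 + X(2))*(g + A(-70)) = (-4993 + (-47 + 2)/(1 + 2))*(-1625/18236 + (-59/9 + 24/(-70))) = (-4993 - 45/3)*(-1625/18236 + (-59/9 + 24*(-1/70))) = (-4993 + (1/3)*(-45))*(-1625/18236 + (-59/9 - 12/35)) = (-4993 - 15)*(-1625/18236 - 2173/315) = -5008*(-40138703/5744340) = 50253656156/1436085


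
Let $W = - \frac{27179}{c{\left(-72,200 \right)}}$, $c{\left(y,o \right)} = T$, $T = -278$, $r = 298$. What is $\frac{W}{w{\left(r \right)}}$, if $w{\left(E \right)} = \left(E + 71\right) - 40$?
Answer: $\frac{27179}{91462} \approx 0.29716$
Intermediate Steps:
$c{\left(y,o \right)} = -278$
$w{\left(E \right)} = 31 + E$ ($w{\left(E \right)} = \left(71 + E\right) - 40 = 31 + E$)
$W = \frac{27179}{278}$ ($W = - \frac{27179}{-278} = \left(-27179\right) \left(- \frac{1}{278}\right) = \frac{27179}{278} \approx 97.766$)
$\frac{W}{w{\left(r \right)}} = \frac{27179}{278 \left(31 + 298\right)} = \frac{27179}{278 \cdot 329} = \frac{27179}{278} \cdot \frac{1}{329} = \frac{27179}{91462}$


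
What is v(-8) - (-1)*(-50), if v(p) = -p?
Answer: -42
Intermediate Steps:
v(-8) - (-1)*(-50) = -1*(-8) - (-1)*(-50) = 8 - 1*50 = 8 - 50 = -42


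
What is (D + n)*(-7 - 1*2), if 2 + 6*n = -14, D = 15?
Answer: -111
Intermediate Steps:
n = -8/3 (n = -⅓ + (⅙)*(-14) = -⅓ - 7/3 = -8/3 ≈ -2.6667)
(D + n)*(-7 - 1*2) = (15 - 8/3)*(-7 - 1*2) = 37*(-7 - 2)/3 = (37/3)*(-9) = -111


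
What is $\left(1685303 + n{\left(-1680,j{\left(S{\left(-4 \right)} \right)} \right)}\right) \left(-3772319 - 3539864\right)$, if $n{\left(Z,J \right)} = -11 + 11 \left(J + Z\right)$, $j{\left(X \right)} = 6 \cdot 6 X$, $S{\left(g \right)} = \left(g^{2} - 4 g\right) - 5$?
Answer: $-12266216231232$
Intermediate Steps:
$S{\left(g \right)} = -5 + g^{2} - 4 g$
$j{\left(X \right)} = 36 X$
$n{\left(Z,J \right)} = -11 + 11 J + 11 Z$ ($n{\left(Z,J \right)} = -11 + \left(11 J + 11 Z\right) = -11 + 11 J + 11 Z$)
$\left(1685303 + n{\left(-1680,j{\left(S{\left(-4 \right)} \right)} \right)}\right) \left(-3772319 - 3539864\right) = \left(1685303 + \left(-11 + 11 \cdot 36 \left(-5 + \left(-4\right)^{2} - -16\right) + 11 \left(-1680\right)\right)\right) \left(-3772319 - 3539864\right) = \left(1685303 - \left(18491 - 396 \left(-5 + 16 + 16\right)\right)\right) \left(-7312183\right) = \left(1685303 - \left(18491 - 396 \cdot 27\right)\right) \left(-7312183\right) = \left(1685303 - 7799\right) \left(-7312183\right) = 1677504 \left(-7312183\right) = -12266216231232$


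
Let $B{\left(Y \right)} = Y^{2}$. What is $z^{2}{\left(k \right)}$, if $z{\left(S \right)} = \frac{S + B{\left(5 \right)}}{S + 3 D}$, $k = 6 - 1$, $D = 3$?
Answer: $\frac{225}{49} \approx 4.5918$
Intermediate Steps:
$k = 5$ ($k = 6 - 1 = 5$)
$z{\left(S \right)} = \frac{25 + S}{9 + S}$ ($z{\left(S \right)} = \frac{S + 5^{2}}{S + 3 \cdot 3} = \frac{S + 25}{S + 9} = \frac{25 + S}{9 + S}$)
$z^{2}{\left(k \right)} = \left(\frac{25 + 5}{9 + 5}\right)^{2} = \left(\frac{1}{14} \cdot 30\right)^{2} = \left(\frac{15}{7}\right)^{2} = \frac{225}{49}$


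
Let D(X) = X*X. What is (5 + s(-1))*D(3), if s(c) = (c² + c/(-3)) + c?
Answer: 48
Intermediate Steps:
D(X) = X²
s(c) = c² + 2*c/3 (s(c) = (c² - c/3) + c = c² + 2*c/3)
(5 + s(-1))*D(3) = (5 + (⅓)*(-1)*(2 + 3*(-1)))*3² = (5 + (⅓)*(-1)*(2 - 3))*9 = (5 + (⅓)*(-1)*(-1))*9 = (5 + ⅓)*9 = (16/3)*9 = 48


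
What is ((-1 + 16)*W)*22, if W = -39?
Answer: -12870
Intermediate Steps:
((-1 + 16)*W)*22 = ((-1 + 16)*(-39))*22 = (15*(-39))*22 = -585*22 = -12870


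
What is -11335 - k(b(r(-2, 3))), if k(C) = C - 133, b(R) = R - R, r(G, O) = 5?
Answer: -11202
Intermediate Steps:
b(R) = 0
k(C) = -133 + C
-11335 - k(b(r(-2, 3))) = -11335 - (-133 + 0) = -11335 - 1*(-133) = -11335 + 133 = -11202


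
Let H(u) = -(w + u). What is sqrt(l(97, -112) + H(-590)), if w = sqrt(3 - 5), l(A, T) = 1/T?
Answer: sqrt(462553 - 784*I*sqrt(2))/28 ≈ 24.29 - 0.029111*I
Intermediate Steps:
w = I*sqrt(2) (w = sqrt(-2) = I*sqrt(2) ≈ 1.4142*I)
H(u) = -u - I*sqrt(2) (H(u) = -(I*sqrt(2) + u) = -(u + I*sqrt(2)) = -u - I*sqrt(2))
sqrt(l(97, -112) + H(-590)) = sqrt(1/(-112) + (-1*(-590) - I*sqrt(2))) = sqrt(-1/112 + (590 - I*sqrt(2))) = sqrt(66079/112 - I*sqrt(2))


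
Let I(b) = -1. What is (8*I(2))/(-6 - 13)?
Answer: 8/19 ≈ 0.42105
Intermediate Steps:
(8*I(2))/(-6 - 13) = (8*(-1))/(-6 - 13) = -8/(-19) = -8*(-1/19) = 8/19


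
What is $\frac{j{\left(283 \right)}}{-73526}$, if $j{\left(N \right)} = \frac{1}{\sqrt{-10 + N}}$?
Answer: $- \frac{\sqrt{273}}{20072598} \approx -8.2315 \cdot 10^{-7}$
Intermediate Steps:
$j{\left(N \right)} = \frac{1}{\sqrt{-10 + N}}$
$\frac{j{\left(283 \right)}}{-73526} = \frac{1}{\sqrt{-10 + 283} \left(-73526\right)} = \frac{1}{\sqrt{273}} \left(- \frac{1}{73526}\right) = \frac{\sqrt{273}}{273} \left(- \frac{1}{73526}\right) = - \frac{\sqrt{273}}{20072598}$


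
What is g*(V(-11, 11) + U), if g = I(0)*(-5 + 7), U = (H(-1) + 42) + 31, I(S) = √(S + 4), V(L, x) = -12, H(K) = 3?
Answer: 256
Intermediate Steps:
I(S) = √(4 + S)
U = 76 (U = (3 + 42) + 31 = 45 + 31 = 76)
g = 4 (g = √(4 + 0)*(-5 + 7) = √4*2 = 2*2 = 4)
g*(V(-11, 11) + U) = 4*(-12 + 76) = 4*64 = 256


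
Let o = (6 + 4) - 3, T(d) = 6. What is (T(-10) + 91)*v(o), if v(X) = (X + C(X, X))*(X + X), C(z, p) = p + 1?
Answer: 20370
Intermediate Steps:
C(z, p) = 1 + p
o = 7 (o = 10 - 3 = 7)
v(X) = 2*X*(1 + 2*X) (v(X) = (X + (1 + X))*(X + X) = (1 + 2*X)*(2*X) = 2*X*(1 + 2*X))
(T(-10) + 91)*v(o) = (6 + 91)*(2*7*(1 + 2*7)) = 97*(2*7*(1 + 14)) = 97*(2*7*15) = 97*210 = 20370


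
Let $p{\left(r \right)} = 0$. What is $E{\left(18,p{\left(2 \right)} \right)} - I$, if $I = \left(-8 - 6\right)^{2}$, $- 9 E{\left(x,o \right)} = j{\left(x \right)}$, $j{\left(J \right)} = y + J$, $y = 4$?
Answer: $- \frac{1786}{9} \approx -198.44$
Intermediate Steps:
$j{\left(J \right)} = 4 + J$
$E{\left(x,o \right)} = - \frac{4}{9} - \frac{x}{9}$ ($E{\left(x,o \right)} = - \frac{4 + x}{9} = - \frac{4}{9} - \frac{x}{9}$)
$I = 196$ ($I = \left(-14\right)^{2} = 196$)
$E{\left(18,p{\left(2 \right)} \right)} - I = \left(- \frac{4}{9} - 2\right) - 196 = - \frac{22}{9} - 196 = - \frac{1786}{9}$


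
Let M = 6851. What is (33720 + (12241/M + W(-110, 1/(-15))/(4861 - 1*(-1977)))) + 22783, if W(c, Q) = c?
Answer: 101811030337/1801813 ≈ 56505.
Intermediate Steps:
(33720 + (12241/M + W(-110, 1/(-15))/(4861 - 1*(-1977)))) + 22783 = (33720 + (12241/6851 - 110/(4861 - 1*(-1977)))) + 22783 = (33720 + (12241*(1/6851) - 110/(4861 + 1977))) + 22783 = (33720 + (12241/6851 - 110/6838)) + 22783 = (33720 + (12241/6851 - 110*1/6838)) + 22783 = (33720 + (12241/6851 - 55/3419)) + 22783 = (33720 + 3190398/1801813) + 22783 = 60760324758/1801813 + 22783 = 101811030337/1801813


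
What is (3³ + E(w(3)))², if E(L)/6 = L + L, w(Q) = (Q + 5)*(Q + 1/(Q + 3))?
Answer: 109561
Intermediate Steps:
w(Q) = (5 + Q)*(Q + 1/(3 + Q))
E(L) = 12*L (E(L) = 6*(L + L) = 6*(2*L) = 12*L)
(3³ + E(w(3)))² = (3³ + 12*((5 + 3³ + 8*3² + 16*3)/(3 + 3)))² = (27 + 12*((5 + 27 + 8*9 + 48)/6))² = (27 + 12*((5 + 27 + 72 + 48)/6))² = (27 + 12*((⅙)*152))² = (27 + 12*(76/3))² = (27 + 304)² = 331² = 109561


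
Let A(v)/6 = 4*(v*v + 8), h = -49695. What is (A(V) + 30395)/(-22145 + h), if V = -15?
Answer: -35987/71840 ≈ -0.50093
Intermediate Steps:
A(v) = 192 + 24*v**2 (A(v) = 6*(4*(v*v + 8)) = 6*(4*(v**2 + 8)) = 6*(4*(8 + v**2)) = 6*(32 + 4*v**2) = 192 + 24*v**2)
(A(V) + 30395)/(-22145 + h) = ((192 + 24*(-15)**2) + 30395)/(-22145 - 49695) = ((192 + 24*225) + 30395)/(-71840) = ((192 + 5400) + 30395)*(-1/71840) = (5592 + 30395)*(-1/71840) = 35987*(-1/71840) = -35987/71840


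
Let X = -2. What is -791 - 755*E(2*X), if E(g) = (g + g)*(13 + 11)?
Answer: 144169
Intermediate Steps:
E(g) = 48*g (E(g) = (2*g)*24 = 48*g)
-791 - 755*E(2*X) = -791 - 36240*2*(-2) = -791 - 36240*(-4) = -791 - 755*(-192) = -791 + 144960 = 144169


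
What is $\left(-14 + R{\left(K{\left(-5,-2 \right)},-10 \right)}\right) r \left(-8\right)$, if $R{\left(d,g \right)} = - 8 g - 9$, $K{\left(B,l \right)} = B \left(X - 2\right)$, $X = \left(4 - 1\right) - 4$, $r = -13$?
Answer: $5928$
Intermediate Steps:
$X = -1$ ($X = 3 - 4 = -1$)
$K{\left(B,l \right)} = - 3 B$ ($K{\left(B,l \right)} = B \left(-1 - 2\right) = B \left(-3\right) = - 3 B$)
$R{\left(d,g \right)} = -9 - 8 g$
$\left(-14 + R{\left(K{\left(-5,-2 \right)},-10 \right)}\right) r \left(-8\right) = \left(-14 - -71\right) \left(\left(-13\right) \left(-8\right)\right) = \left(-14 + \left(-9 + 80\right)\right) 104 = \left(-14 + 71\right) 104 = 57 \cdot 104 = 5928$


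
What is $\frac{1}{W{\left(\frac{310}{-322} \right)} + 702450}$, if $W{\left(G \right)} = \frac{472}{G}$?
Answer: $\frac{155}{108803758} \approx 1.4246 \cdot 10^{-6}$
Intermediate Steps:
$\frac{1}{W{\left(\frac{310}{-322} \right)} + 702450} = \frac{1}{\frac{472}{310 \frac{1}{-322}} + 702450} = \frac{1}{\frac{472}{310 \left(- \frac{1}{322}\right)} + 702450} = \frac{1}{\frac{472}{- \frac{155}{161}} + 702450} = \frac{1}{472 \left(- \frac{161}{155}\right) + 702450} = \frac{1}{- \frac{75992}{155} + 702450} = \frac{1}{\frac{108803758}{155}} = \frac{155}{108803758}$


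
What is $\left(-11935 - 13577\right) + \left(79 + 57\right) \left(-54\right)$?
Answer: $-32856$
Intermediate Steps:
$\left(-11935 - 13577\right) + \left(79 + 57\right) \left(-54\right) = -25512 + 136 \left(-54\right) = -25512 - 7344 = -32856$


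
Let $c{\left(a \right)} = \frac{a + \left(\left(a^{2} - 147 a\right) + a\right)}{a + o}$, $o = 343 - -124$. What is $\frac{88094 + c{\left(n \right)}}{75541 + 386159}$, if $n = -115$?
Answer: $\frac{7759747}{40629600} \approx 0.19099$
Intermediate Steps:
$o = 467$ ($o = 343 + 124 = 467$)
$c{\left(a \right)} = \frac{a^{2} - 145 a}{467 + a}$ ($c{\left(a \right)} = \frac{a + \left(\left(a^{2} - 147 a\right) + a\right)}{a + 467} = \frac{a + \left(a^{2} - 146 a\right)}{467 + a} = \frac{a^{2} - 145 a}{467 + a}$)
$\frac{88094 + c{\left(n \right)}}{75541 + 386159} = \frac{88094 - \frac{115 \left(-145 - 115\right)}{467 - 115}}{75541 + 386159} = \frac{88094 - 115 \cdot \frac{1}{352} \left(-260\right)}{461700} = \left(88094 - \frac{115}{352} \left(-260\right)\right) \frac{1}{461700} = \left(88094 + \frac{7475}{88}\right) \frac{1}{461700} = \frac{7759747}{88} \cdot \frac{1}{461700} = \frac{7759747}{40629600}$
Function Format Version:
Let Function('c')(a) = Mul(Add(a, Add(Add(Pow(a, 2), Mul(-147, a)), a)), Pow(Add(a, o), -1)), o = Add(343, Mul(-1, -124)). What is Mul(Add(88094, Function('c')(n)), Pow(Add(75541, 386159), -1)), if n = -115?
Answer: Rational(7759747, 40629600) ≈ 0.19099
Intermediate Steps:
o = 467 (o = Add(343, 124) = 467)
Function('c')(a) = Mul(Pow(Add(467, a), -1), Add(Pow(a, 2), Mul(-145, a))) (Function('c')(a) = Mul(Add(a, Add(Add(Pow(a, 2), Mul(-147, a)), a)), Pow(Add(a, 467), -1)) = Mul(Add(a, Add(Pow(a, 2), Mul(-146, a))), Pow(Add(467, a), -1)) = Mul(Add(Pow(a, 2), Mul(-145, a)), Pow(Add(467, a), -1)) = Mul(Pow(Add(467, a), -1), Add(Pow(a, 2), Mul(-145, a))))
Mul(Add(88094, Function('c')(n)), Pow(Add(75541, 386159), -1)) = Mul(Add(88094, Mul(-115, Pow(Add(467, -115), -1), Add(-145, -115))), Pow(Add(75541, 386159), -1)) = Mul(Add(88094, Mul(-115, Pow(352, -1), -260)), Pow(461700, -1)) = Mul(Add(88094, Mul(-115, Rational(1, 352), -260)), Rational(1, 461700)) = Mul(Add(88094, Rational(7475, 88)), Rational(1, 461700)) = Mul(Rational(7759747, 88), Rational(1, 461700)) = Rational(7759747, 40629600)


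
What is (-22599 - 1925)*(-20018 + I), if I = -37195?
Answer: 1403091612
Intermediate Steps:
(-22599 - 1925)*(-20018 + I) = (-22599 - 1925)*(-20018 - 37195) = -24524*(-57213) = 1403091612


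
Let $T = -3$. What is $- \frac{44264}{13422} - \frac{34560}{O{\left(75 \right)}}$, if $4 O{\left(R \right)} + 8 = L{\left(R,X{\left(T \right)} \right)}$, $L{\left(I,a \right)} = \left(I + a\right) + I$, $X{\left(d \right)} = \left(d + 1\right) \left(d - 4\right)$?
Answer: $- \frac{77598436}{87243} \approx -889.45$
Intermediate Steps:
$X{\left(d \right)} = \left(1 + d\right) \left(-4 + d\right)$
$L{\left(I,a \right)} = a + 2 I$
$O{\left(R \right)} = \frac{3}{2} + \frac{R}{2}$ ($O{\left(R \right)} = -2 + \frac{\left(-4 + \left(-3\right)^{2} - -9\right) + 2 R}{4} = -2 + \frac{\left(-4 + 9 + 9\right) + 2 R}{4} = -2 + \frac{14 + 2 R}{4} = -2 + \left(\frac{7}{2} + \frac{R}{2}\right) = \frac{3}{2} + \frac{R}{2}$)
$- \frac{44264}{13422} - \frac{34560}{O{\left(75 \right)}} = - \frac{44264}{13422} - \frac{34560}{\frac{3}{2} + \frac{1}{2} \cdot 75} = \left(-44264\right) \frac{1}{13422} - \frac{34560}{\frac{3}{2} + \frac{75}{2}} = - \frac{22132}{6711} - \frac{34560}{39} = - \frac{22132}{6711} - \frac{11520}{13} = - \frac{77598436}{87243}$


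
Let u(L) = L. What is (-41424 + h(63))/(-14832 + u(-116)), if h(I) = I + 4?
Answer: 41357/14948 ≈ 2.7667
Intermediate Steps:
h(I) = 4 + I
(-41424 + h(63))/(-14832 + u(-116)) = (-41424 + (4 + 63))/(-14832 - 116) = (-41424 + 67)/(-14948) = -41357*(-1/14948) = 41357/14948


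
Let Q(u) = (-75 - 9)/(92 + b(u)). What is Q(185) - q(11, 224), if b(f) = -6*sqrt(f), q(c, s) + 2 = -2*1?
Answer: -128/451 - 126*sqrt(185)/451 ≈ -4.0838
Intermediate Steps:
q(c, s) = -4 (q(c, s) = -2 - 2*1 = -2 - 2 = -4)
Q(u) = -84/(92 - 6*sqrt(u)) (Q(u) = (-75 - 9)/(92 - 6*sqrt(u)) = -84/(92 - 6*sqrt(u)))
Q(185) - q(11, 224) = 42/(-46 + 3*sqrt(185)) - 1*(-4) = 42/(-46 + 3*sqrt(185)) + 4 = 4 + 42/(-46 + 3*sqrt(185))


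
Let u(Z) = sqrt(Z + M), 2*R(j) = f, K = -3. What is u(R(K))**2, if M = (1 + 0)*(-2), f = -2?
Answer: -3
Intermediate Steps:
M = -2 (M = 1*(-2) = -2)
R(j) = -1 (R(j) = (1/2)*(-2) = -1)
u(Z) = sqrt(-2 + Z) (u(Z) = sqrt(Z - 2) = sqrt(-2 + Z))
u(R(K))**2 = (sqrt(-2 - 1))**2 = (sqrt(-3))**2 = (I*sqrt(3))**2 = -3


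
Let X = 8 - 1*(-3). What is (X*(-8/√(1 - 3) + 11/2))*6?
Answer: 363 + 264*I*√2 ≈ 363.0 + 373.35*I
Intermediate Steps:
X = 11 (X = 8 + 3 = 11)
(X*(-8/√(1 - 3) + 11/2))*6 = (11*(-8/√(1 - 3) + 11/2))*6 = (11*(-8*(-I*√2/2) + 11*(½)))*6 = (11*(-8*(-I*√2/2) + 11/2))*6 = (11*(-(-4)*I*√2 + 11/2))*6 = (11*(4*I*√2 + 11/2))*6 = (11*(11/2 + 4*I*√2))*6 = (121/2 + 44*I*√2)*6 = 363 + 264*I*√2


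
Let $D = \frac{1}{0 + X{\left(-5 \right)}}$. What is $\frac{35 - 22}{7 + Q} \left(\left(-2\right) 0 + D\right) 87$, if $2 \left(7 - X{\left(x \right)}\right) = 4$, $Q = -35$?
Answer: $- \frac{1131}{140} \approx -8.0786$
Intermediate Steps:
$X{\left(x \right)} = 5$ ($X{\left(x \right)} = 7 - 2 = 5$)
$D = \frac{1}{5}$ ($D = \frac{1}{0 + 5} = \frac{1}{5} \approx 0.2$)
$\frac{35 - 22}{7 + Q} \left(\left(-2\right) 0 + D\right) 87 = \frac{35 - 22}{7 - 35} \left(\left(-2\right) 0 + \frac{1}{5}\right) 87 = \frac{13}{-28} \left(0 + \frac{1}{5}\right) 87 = 13 \left(- \frac{1}{28}\right) \frac{1}{5} \cdot 87 = \left(- \frac{13}{28}\right) \frac{1}{5} \cdot 87 = \left(- \frac{13}{140}\right) 87 = - \frac{1131}{140}$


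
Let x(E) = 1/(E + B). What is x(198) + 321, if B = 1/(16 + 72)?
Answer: 5593513/17425 ≈ 321.00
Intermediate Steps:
B = 1/88 ≈ 0.011364
x(E) = 1/(1/88 + E) (x(E) = 1/(E + 1/88) = 1/(1/88 + E))
x(198) + 321 = 88/(1 + 88*198) + 321 = 88/(1 + 17424) + 321 = 88/17425 + 321 = 5593513/17425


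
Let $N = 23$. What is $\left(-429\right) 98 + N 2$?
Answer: $-41996$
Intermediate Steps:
$\left(-429\right) 98 + N 2 = \left(-429\right) 98 + 23 \cdot 2 = -42042 + 46 = -41996$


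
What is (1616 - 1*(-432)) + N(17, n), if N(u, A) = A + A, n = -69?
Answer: 1910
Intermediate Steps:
N(u, A) = 2*A
(1616 - 1*(-432)) + N(17, n) = (1616 - 1*(-432)) + 2*(-69) = (1616 + 432) - 138 = 2048 - 138 = 1910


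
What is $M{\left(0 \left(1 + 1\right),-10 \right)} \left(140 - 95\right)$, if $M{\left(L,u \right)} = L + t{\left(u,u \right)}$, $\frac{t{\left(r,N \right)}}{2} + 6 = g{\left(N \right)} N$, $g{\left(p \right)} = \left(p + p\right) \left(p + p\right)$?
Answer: $-360540$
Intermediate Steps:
$g{\left(p \right)} = 4 p^{2}$ ($g{\left(p \right)} = 2 p 2 p = 4 p^{2}$)
$t{\left(r,N \right)} = -12 + 8 N^{3}$ ($t{\left(r,N \right)} = -12 + 2 \cdot 4 N^{2} N = -12 + 2 \cdot 4 N^{3} = -12 + 8 N^{3}$)
$M{\left(L,u \right)} = -12 + L + 8 u^{3}$ ($M{\left(L,u \right)} = L + \left(-12 + 8 u^{3}\right) = -12 + L + 8 u^{3}$)
$M{\left(0 \left(1 + 1\right),-10 \right)} \left(140 - 95\right) = \left(-12 + 0 \left(1 + 1\right) + 8 \left(-10\right)^{3}\right) \left(140 - 95\right) = \left(-12 + 0 \cdot 2 + 8 \left(-1000\right)\right) 45 = \left(-12 + 0 - 8000\right) 45 = \left(-8012\right) 45 = -360540$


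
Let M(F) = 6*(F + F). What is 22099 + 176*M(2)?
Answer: 26323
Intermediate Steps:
M(F) = 12*F (M(F) = 6*(2*F) = 12*F)
22099 + 176*M(2) = 22099 + 176*(12*2) = 22099 + 176*24 = 22099 + 4224 = 26323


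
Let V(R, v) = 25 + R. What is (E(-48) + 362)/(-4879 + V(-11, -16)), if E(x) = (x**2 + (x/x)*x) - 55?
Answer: -2563/4865 ≈ -0.52682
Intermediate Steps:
E(x) = -55 + x + x**2 (E(x) = (x**2 + 1*x) - 55 = (x**2 + x) - 55 = (x + x**2) - 55 = -55 + x + x**2)
(E(-48) + 362)/(-4879 + V(-11, -16)) = ((-55 - 48 + (-48)**2) + 362)/(-4879 + (25 - 11)) = ((-55 - 48 + 2304) + 362)/(-4879 + 14) = (2201 + 362)/(-4865) = 2563*(-1/4865) = -2563/4865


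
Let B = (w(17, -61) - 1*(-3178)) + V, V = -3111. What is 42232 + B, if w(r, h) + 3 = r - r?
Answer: 42296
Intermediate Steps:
w(r, h) = -3 (w(r, h) = -3 + (r - r) = -3 + 0 = -3)
B = 64 (B = (-3 - 1*(-3178)) - 3111 = (-3 + 3178) - 3111 = 3175 - 3111 = 64)
42232 + B = 42232 + 64 = 42296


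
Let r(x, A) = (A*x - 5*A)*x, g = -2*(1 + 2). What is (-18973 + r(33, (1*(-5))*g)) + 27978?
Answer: 36725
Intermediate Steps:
g = -6 (g = -2*3 = -6)
r(x, A) = x*(-5*A + A*x) (r(x, A) = (-5*A + A*x)*x = x*(-5*A + A*x))
(-18973 + r(33, (1*(-5))*g)) + 27978 = (-18973 + ((1*(-5))*(-6))*33*(-5 + 33)) + 27978 = (-18973 - 5*(-6)*33*28) + 27978 = (-18973 + 30*33*28) + 27978 = (-18973 + 27720) + 27978 = 8747 + 27978 = 36725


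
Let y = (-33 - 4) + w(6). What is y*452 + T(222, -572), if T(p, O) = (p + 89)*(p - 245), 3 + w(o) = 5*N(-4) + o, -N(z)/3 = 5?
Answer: -56421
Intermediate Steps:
N(z) = -15 (N(z) = -3*5 = -15)
w(o) = -78 + o (w(o) = -3 + (5*(-15) + o) = -3 + (-75 + o) = -78 + o)
T(p, O) = (-245 + p)*(89 + p) (T(p, O) = (89 + p)*(-245 + p) = (-245 + p)*(89 + p))
y = -109 (y = (-33 - 4) + (-78 + 6) = -37 - 72 = -109)
y*452 + T(222, -572) = -109*452 + (-21805 + 222² - 156*222) = -49268 + (-21805 + 49284 - 34632) = -49268 - 7153 = -56421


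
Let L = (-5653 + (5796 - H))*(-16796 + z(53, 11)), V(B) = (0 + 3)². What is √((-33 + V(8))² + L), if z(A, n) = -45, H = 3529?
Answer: √57024202 ≈ 7551.4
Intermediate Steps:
V(B) = 9 (V(B) = 3² = 9)
L = 57023626 (L = (-5653 + (5796 - 1*3529))*(-16796 - 45) = (-5653 + (5796 - 3529))*(-16841) = (-5653 + 2267)*(-16841) = -3386*(-16841) = 57023626)
√((-33 + V(8))² + L) = √((-33 + 9)² + 57023626) = √((-24)² + 57023626) = √(576 + 57023626) = √57024202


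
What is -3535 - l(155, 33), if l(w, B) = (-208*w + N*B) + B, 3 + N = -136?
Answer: 33259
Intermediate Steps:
N = -139 (N = -3 - 136 = -139)
l(w, B) = -208*w - 138*B (l(w, B) = (-208*w - 139*B) + B = -208*w - 138*B)
-3535 - l(155, 33) = -3535 - (-208*155 - 138*33) = -3535 - (-32240 - 4554) = -3535 - 1*(-36794) = -3535 + 36794 = 33259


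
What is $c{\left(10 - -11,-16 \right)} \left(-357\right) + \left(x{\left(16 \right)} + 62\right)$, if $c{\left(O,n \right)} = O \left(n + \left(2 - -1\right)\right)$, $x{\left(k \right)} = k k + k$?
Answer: $97795$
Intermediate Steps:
$x{\left(k \right)} = k + k^{2}$ ($x{\left(k \right)} = k^{2} + k = k + k^{2}$)
$c{\left(O,n \right)} = O \left(3 + n\right)$ ($c{\left(O,n \right)} = O \left(n + \left(2 + 1\right)\right) = O \left(n + 3\right) = O \left(3 + n\right)$)
$c{\left(10 - -11,-16 \right)} \left(-357\right) + \left(x{\left(16 \right)} + 62\right) = \left(10 - -11\right) \left(3 - 16\right) \left(-357\right) + \left(16 \left(1 + 16\right) + 62\right) = \left(10 + 11\right) \left(-13\right) \left(-357\right) + \left(16 \cdot 17 + 62\right) = 21 \left(-13\right) \left(-357\right) + \left(272 + 62\right) = \left(-273\right) \left(-357\right) + 334 = 97461 + 334 = 97795$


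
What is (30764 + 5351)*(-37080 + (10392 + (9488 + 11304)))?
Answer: -212934040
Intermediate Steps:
(30764 + 5351)*(-37080 + (10392 + (9488 + 11304))) = 36115*(-37080 + (10392 + 20792)) = 36115*(-37080 + 31184) = 36115*(-5896) = -212934040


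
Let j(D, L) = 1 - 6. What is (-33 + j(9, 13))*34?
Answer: -1292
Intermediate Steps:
j(D, L) = -5
(-33 + j(9, 13))*34 = (-33 - 5)*34 = -38*34 = -1292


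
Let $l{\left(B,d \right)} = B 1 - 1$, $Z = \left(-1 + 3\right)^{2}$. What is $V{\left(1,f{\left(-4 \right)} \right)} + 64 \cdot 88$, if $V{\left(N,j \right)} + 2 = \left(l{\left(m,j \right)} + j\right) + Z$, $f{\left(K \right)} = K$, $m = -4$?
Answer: $5625$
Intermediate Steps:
$Z = 4$ ($Z = 2^{2} = 4$)
$l{\left(B,d \right)} = -1 + B$ ($l{\left(B,d \right)} = B - 1 = -1 + B$)
$V{\left(N,j \right)} = -3 + j$ ($V{\left(N,j \right)} = -2 + \left(\left(\left(-1 - 4\right) + j\right) + 4\right) = -2 + \left(\left(-5 + j\right) + 4\right) = -2 + \left(-1 + j\right) = -3 + j$)
$V{\left(1,f{\left(-4 \right)} \right)} + 64 \cdot 88 = \left(-3 - 4\right) + 64 \cdot 88 = -7 + 5632 = 5625$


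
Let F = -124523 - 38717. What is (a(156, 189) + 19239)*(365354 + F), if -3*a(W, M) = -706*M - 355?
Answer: 38706043684/3 ≈ 1.2902e+10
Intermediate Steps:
a(W, M) = 355/3 + 706*M/3 (a(W, M) = -(-706*M - 355)/3 = -(-355 - 706*M)/3 = 355/3 + 706*M/3)
F = -163240
(a(156, 189) + 19239)*(365354 + F) = ((355/3 + (706/3)*189) + 19239)*(365354 - 163240) = ((355/3 + 44478) + 19239)*202114 = (133789/3 + 19239)*202114 = (191506/3)*202114 = 38706043684/3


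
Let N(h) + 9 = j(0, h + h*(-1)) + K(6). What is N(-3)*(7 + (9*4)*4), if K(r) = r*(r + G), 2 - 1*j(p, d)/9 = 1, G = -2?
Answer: 3624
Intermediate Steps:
j(p, d) = 9 (j(p, d) = 18 - 9*1 = 18 - 9 = 9)
K(r) = r*(-2 + r) (K(r) = r*(r - 2) = r*(-2 + r))
N(h) = 24 (N(h) = -9 + (9 + 6*(-2 + 6)) = -9 + (9 + 6*4) = -9 + (9 + 24) = -9 + 33 = 24)
N(-3)*(7 + (9*4)*4) = 24*(7 + (9*4)*4) = 24*(7 + 36*4) = 24*(7 + 144) = 24*151 = 3624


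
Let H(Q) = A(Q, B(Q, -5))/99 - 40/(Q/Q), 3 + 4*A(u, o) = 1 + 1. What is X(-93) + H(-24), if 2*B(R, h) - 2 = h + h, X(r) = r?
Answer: -52669/396 ≈ -133.00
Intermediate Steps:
B(R, h) = 1 + h (B(R, h) = 1 + (h + h)/2 = 1 + (2*h)/2 = 1 + h)
A(u, o) = -¼ (A(u, o) = -¾ + (1 + 1)/4 = -¾ + (¼)*2 = -¾ + ½ = -¼)
H(Q) = -15841/396 (H(Q) = -¼/99 - 40/(Q/Q) = -¼*1/99 - 40/1 = -1/396 - 40*1 = -1/396 - 40 = -15841/396)
X(-93) + H(-24) = -93 - 15841/396 = -52669/396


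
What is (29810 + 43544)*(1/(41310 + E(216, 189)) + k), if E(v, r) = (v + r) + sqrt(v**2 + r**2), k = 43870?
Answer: 34565302120226575/10741104 - 36677*sqrt(113)/32223312 ≈ 3.2180e+9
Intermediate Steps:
E(v, r) = r + v + sqrt(r**2 + v**2) (E(v, r) = (r + v) + sqrt(r**2 + v**2) = r + v + sqrt(r**2 + v**2))
(29810 + 43544)*(1/(41310 + E(216, 189)) + k) = (29810 + 43544)*(1/(41310 + (189 + 216 + sqrt(189**2 + 216**2))) + 43870) = 73354*(1/(41310 + (189 + 216 + sqrt(35721 + 46656))) + 43870) = 73354*(1/(41310 + (189 + 216 + sqrt(82377))) + 43870) = 73354*(1/(41310 + (189 + 216 + 27*sqrt(113))) + 43870) = 73354*(1/(41310 + (405 + 27*sqrt(113))) + 43870) = 73354*(1/(41715 + 27*sqrt(113)) + 43870) = 73354*(43870 + 1/(41715 + 27*sqrt(113))) = 3218039980 + 73354/(41715 + 27*sqrt(113))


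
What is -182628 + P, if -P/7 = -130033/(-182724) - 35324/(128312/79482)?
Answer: -86351889277789/2930710236 ≈ -29465.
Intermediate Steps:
P = 448877859702419/2930710236 (P = -7*(-130033/(-182724) - 35324/(128312/79482)) = -7*(-130033*(-1/182724) - 35324/(128312*(1/79482))) = -7*(130033/182724 - 35324/64156/39741) = -7*(130033/182724 - 35324*39741/64156) = -7*(130033/182724 - 350952771/16039) = -7*(-64125408528917/2930710236) = 448877859702419/2930710236 ≈ 1.5316e+5)
-182628 + P = -182628 + 448877859702419/2930710236 = -86351889277789/2930710236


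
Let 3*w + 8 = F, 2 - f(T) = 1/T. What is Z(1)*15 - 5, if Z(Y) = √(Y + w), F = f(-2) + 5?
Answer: -5 + 5*√30/2 ≈ 8.6931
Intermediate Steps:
f(T) = 2 - 1/T
F = 15/2 (F = (2 - 1/(-2)) + 5 = (2 - 1*(-½)) + 5 = (2 + ½) + 5 = 5/2 + 5 = 15/2 ≈ 7.5000)
w = -⅙ (w = -8/3 + (⅓)*(15/2) = -8/3 + 5/2 = -⅙ ≈ -0.16667)
Z(Y) = √(-⅙ + Y) (Z(Y) = √(Y - ⅙) = √(-⅙ + Y))
Z(1)*15 - 5 = (√(-6 + 36*1)/6)*15 - 5 = (√(-6 + 36)/6)*15 - 5 = (√30/6)*15 - 5 = 5*√30/2 - 5 = -5 + 5*√30/2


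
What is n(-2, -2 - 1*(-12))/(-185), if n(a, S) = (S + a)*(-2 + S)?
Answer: -64/185 ≈ -0.34595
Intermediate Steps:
n(a, S) = (-2 + S)*(S + a)
n(-2, -2 - 1*(-12))/(-185) = ((-2 - 1*(-12))**2 - 2*(-2 - 1*(-12)) - 2*(-2) + (-2 - 1*(-12))*(-2))/(-185) = ((-2 + 12)**2 - 2*(-2 + 12) + 4 + (-2 + 12)*(-2))*(-1/185) = (10**2 - 2*10 + 4 + 10*(-2))*(-1/185) = (100 - 20 + 4 - 20)*(-1/185) = 64*(-1/185) = -64/185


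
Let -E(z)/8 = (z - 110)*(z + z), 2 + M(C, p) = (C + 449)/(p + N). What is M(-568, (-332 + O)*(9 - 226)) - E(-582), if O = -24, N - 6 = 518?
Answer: 501180921833/77776 ≈ 6.4439e+6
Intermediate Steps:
N = 524 (N = 6 + 518 = 524)
M(C, p) = -2 + (449 + C)/(524 + p) (M(C, p) = -2 + (C + 449)/(p + 524) = -2 + (449 + C)/(524 + p))
E(z) = -16*z*(-110 + z) (E(z) = -8*(z - 110)*(z + z) = -8*(-110 + z)*2*z = -16*z*(-110 + z))
M(-568, (-332 + O)*(9 - 226)) - E(-582) = (-599 - 568 - 2*(-332 - 24)*(9 - 226))/(524 + (-332 - 24)*(9 - 226)) - 16*(-582)*(110 - 1*(-582)) = (-599 - 568 - (-712)*(-217))/(524 - 356*(-217)) - 16*(-582)*(110 + 582) = (-599 - 568 - 2*77252)/(524 + 77252) - 16*(-582)*692 = (-599 - 568 - 154504)/77776 - 1*(-6443904) = (1/77776)*(-155671) + 6443904 = -155671/77776 + 6443904 = 501180921833/77776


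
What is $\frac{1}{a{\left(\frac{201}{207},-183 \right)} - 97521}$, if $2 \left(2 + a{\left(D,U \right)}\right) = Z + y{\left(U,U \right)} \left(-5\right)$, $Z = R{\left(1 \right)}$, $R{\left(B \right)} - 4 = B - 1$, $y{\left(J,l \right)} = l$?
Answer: $- \frac{2}{194127} \approx -1.0303 \cdot 10^{-5}$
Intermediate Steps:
$R{\left(B \right)} = 3 + B$ ($R{\left(B \right)} = 4 + \left(B - 1\right) = 4 + \left(-1 + B\right) = 3 + B$)
$Z = 4$ ($Z = 3 + 1 = 4$)
$a{\left(D,U \right)} = - \frac{5 U}{2}$ ($a{\left(D,U \right)} = -2 + \frac{4 + U \left(-5\right)}{2} = -2 + \frac{4 - 5 U}{2} = -2 - \left(-2 + \frac{5 U}{2}\right) = - \frac{5 U}{2}$)
$\frac{1}{a{\left(\frac{201}{207},-183 \right)} - 97521} = \frac{1}{\left(- \frac{5}{2}\right) \left(-183\right) - 97521} = \frac{1}{\frac{915}{2} - 97521} = \frac{1}{- \frac{194127}{2}} = - \frac{2}{194127}$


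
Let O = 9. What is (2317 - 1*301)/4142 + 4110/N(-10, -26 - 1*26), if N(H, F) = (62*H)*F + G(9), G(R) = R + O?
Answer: 20513937/33403159 ≈ 0.61413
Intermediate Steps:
G(R) = 9 + R (G(R) = R + 9 = 9 + R)
N(H, F) = 18 + 62*F*H (N(H, F) = (62*H)*F + (9 + 9) = 62*F*H + 18 = 18 + 62*F*H)
(2317 - 1*301)/4142 + 4110/N(-10, -26 - 1*26) = (2317 - 1*301)/4142 + 4110/(18 + 62*(-26 - 1*26)*(-10)) = (2317 - 301)*(1/4142) + 4110/(18 + 62*(-26 - 26)*(-10)) = 2016*(1/4142) + 4110/(18 + 62*(-52)*(-10)) = 1008/2071 + 4110/(18 + 32240) = 1008/2071 + 4110/32258 = 1008/2071 + 4110*(1/32258) = 1008/2071 + 2055/16129 = 20513937/33403159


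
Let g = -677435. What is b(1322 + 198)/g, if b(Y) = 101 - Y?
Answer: 129/61585 ≈ 0.0020947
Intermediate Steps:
b(1322 + 198)/g = (101 - (1322 + 198))/(-677435) = (101 - 1*1520)*(-1/677435) = (101 - 1520)*(-1/677435) = -1419*(-1/677435) = 129/61585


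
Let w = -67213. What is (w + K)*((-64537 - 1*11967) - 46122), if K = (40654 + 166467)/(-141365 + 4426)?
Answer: 1128685035984128/136939 ≈ 8.2422e+9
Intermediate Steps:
K = -207121/136939 (K = 207121/(-136939) = 207121*(-1/136939) = -207121/136939 ≈ -1.5125)
(w + K)*((-64537 - 1*11967) - 46122) = (-67213 - 207121/136939)*((-64537 - 1*11967) - 46122) = -9204288128*((-64537 - 11967) - 46122)/136939 = -9204288128*(-76504 - 46122)/136939 = -9204288128/136939*(-122626) = 1128685035984128/136939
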